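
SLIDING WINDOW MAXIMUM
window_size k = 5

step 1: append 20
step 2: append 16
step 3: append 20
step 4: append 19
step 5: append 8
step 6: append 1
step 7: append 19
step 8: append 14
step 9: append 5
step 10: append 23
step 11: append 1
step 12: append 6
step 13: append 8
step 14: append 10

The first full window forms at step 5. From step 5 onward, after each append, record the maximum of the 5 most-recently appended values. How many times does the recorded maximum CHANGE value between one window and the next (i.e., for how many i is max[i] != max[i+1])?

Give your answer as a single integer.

Answer: 2

Derivation:
step 1: append 20 -> window=[20] (not full yet)
step 2: append 16 -> window=[20, 16] (not full yet)
step 3: append 20 -> window=[20, 16, 20] (not full yet)
step 4: append 19 -> window=[20, 16, 20, 19] (not full yet)
step 5: append 8 -> window=[20, 16, 20, 19, 8] -> max=20
step 6: append 1 -> window=[16, 20, 19, 8, 1] -> max=20
step 7: append 19 -> window=[20, 19, 8, 1, 19] -> max=20
step 8: append 14 -> window=[19, 8, 1, 19, 14] -> max=19
step 9: append 5 -> window=[8, 1, 19, 14, 5] -> max=19
step 10: append 23 -> window=[1, 19, 14, 5, 23] -> max=23
step 11: append 1 -> window=[19, 14, 5, 23, 1] -> max=23
step 12: append 6 -> window=[14, 5, 23, 1, 6] -> max=23
step 13: append 8 -> window=[5, 23, 1, 6, 8] -> max=23
step 14: append 10 -> window=[23, 1, 6, 8, 10] -> max=23
Recorded maximums: 20 20 20 19 19 23 23 23 23 23
Changes between consecutive maximums: 2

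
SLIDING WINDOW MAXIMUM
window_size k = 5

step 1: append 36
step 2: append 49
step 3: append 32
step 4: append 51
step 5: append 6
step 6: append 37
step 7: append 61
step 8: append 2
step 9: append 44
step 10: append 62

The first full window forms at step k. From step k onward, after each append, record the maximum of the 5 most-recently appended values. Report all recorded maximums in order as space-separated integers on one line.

Answer: 51 51 61 61 61 62

Derivation:
step 1: append 36 -> window=[36] (not full yet)
step 2: append 49 -> window=[36, 49] (not full yet)
step 3: append 32 -> window=[36, 49, 32] (not full yet)
step 4: append 51 -> window=[36, 49, 32, 51] (not full yet)
step 5: append 6 -> window=[36, 49, 32, 51, 6] -> max=51
step 6: append 37 -> window=[49, 32, 51, 6, 37] -> max=51
step 7: append 61 -> window=[32, 51, 6, 37, 61] -> max=61
step 8: append 2 -> window=[51, 6, 37, 61, 2] -> max=61
step 9: append 44 -> window=[6, 37, 61, 2, 44] -> max=61
step 10: append 62 -> window=[37, 61, 2, 44, 62] -> max=62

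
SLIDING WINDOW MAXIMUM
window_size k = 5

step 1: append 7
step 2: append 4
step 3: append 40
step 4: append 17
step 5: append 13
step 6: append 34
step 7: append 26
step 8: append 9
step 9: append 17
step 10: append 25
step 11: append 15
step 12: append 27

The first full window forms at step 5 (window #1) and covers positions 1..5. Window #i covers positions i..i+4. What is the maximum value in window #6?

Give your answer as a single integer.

step 1: append 7 -> window=[7] (not full yet)
step 2: append 4 -> window=[7, 4] (not full yet)
step 3: append 40 -> window=[7, 4, 40] (not full yet)
step 4: append 17 -> window=[7, 4, 40, 17] (not full yet)
step 5: append 13 -> window=[7, 4, 40, 17, 13] -> max=40
step 6: append 34 -> window=[4, 40, 17, 13, 34] -> max=40
step 7: append 26 -> window=[40, 17, 13, 34, 26] -> max=40
step 8: append 9 -> window=[17, 13, 34, 26, 9] -> max=34
step 9: append 17 -> window=[13, 34, 26, 9, 17] -> max=34
step 10: append 25 -> window=[34, 26, 9, 17, 25] -> max=34
Window #6 max = 34

Answer: 34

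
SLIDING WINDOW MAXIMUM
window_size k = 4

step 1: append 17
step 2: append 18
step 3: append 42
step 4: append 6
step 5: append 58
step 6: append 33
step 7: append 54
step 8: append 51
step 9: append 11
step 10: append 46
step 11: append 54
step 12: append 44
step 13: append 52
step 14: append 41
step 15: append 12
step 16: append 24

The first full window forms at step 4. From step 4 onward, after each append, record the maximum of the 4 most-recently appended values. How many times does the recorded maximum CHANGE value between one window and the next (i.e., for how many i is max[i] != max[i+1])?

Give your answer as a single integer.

step 1: append 17 -> window=[17] (not full yet)
step 2: append 18 -> window=[17, 18] (not full yet)
step 3: append 42 -> window=[17, 18, 42] (not full yet)
step 4: append 6 -> window=[17, 18, 42, 6] -> max=42
step 5: append 58 -> window=[18, 42, 6, 58] -> max=58
step 6: append 33 -> window=[42, 6, 58, 33] -> max=58
step 7: append 54 -> window=[6, 58, 33, 54] -> max=58
step 8: append 51 -> window=[58, 33, 54, 51] -> max=58
step 9: append 11 -> window=[33, 54, 51, 11] -> max=54
step 10: append 46 -> window=[54, 51, 11, 46] -> max=54
step 11: append 54 -> window=[51, 11, 46, 54] -> max=54
step 12: append 44 -> window=[11, 46, 54, 44] -> max=54
step 13: append 52 -> window=[46, 54, 44, 52] -> max=54
step 14: append 41 -> window=[54, 44, 52, 41] -> max=54
step 15: append 12 -> window=[44, 52, 41, 12] -> max=52
step 16: append 24 -> window=[52, 41, 12, 24] -> max=52
Recorded maximums: 42 58 58 58 58 54 54 54 54 54 54 52 52
Changes between consecutive maximums: 3

Answer: 3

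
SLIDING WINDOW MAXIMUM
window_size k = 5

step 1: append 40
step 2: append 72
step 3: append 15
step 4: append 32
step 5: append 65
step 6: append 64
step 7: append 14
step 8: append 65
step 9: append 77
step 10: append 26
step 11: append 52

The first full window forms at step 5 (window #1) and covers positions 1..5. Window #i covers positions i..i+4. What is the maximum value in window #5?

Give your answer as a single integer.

step 1: append 40 -> window=[40] (not full yet)
step 2: append 72 -> window=[40, 72] (not full yet)
step 3: append 15 -> window=[40, 72, 15] (not full yet)
step 4: append 32 -> window=[40, 72, 15, 32] (not full yet)
step 5: append 65 -> window=[40, 72, 15, 32, 65] -> max=72
step 6: append 64 -> window=[72, 15, 32, 65, 64] -> max=72
step 7: append 14 -> window=[15, 32, 65, 64, 14] -> max=65
step 8: append 65 -> window=[32, 65, 64, 14, 65] -> max=65
step 9: append 77 -> window=[65, 64, 14, 65, 77] -> max=77
Window #5 max = 77

Answer: 77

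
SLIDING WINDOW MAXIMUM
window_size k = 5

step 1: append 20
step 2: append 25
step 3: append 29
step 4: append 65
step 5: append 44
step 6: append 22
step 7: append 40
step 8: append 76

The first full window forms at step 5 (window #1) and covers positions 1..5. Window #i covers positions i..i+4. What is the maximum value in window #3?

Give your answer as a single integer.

Answer: 65

Derivation:
step 1: append 20 -> window=[20] (not full yet)
step 2: append 25 -> window=[20, 25] (not full yet)
step 3: append 29 -> window=[20, 25, 29] (not full yet)
step 4: append 65 -> window=[20, 25, 29, 65] (not full yet)
step 5: append 44 -> window=[20, 25, 29, 65, 44] -> max=65
step 6: append 22 -> window=[25, 29, 65, 44, 22] -> max=65
step 7: append 40 -> window=[29, 65, 44, 22, 40] -> max=65
Window #3 max = 65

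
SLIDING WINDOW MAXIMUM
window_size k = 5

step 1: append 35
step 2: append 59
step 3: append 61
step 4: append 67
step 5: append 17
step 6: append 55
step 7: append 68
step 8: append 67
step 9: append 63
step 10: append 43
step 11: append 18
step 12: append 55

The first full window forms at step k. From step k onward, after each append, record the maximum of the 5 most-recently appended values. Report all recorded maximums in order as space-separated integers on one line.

step 1: append 35 -> window=[35] (not full yet)
step 2: append 59 -> window=[35, 59] (not full yet)
step 3: append 61 -> window=[35, 59, 61] (not full yet)
step 4: append 67 -> window=[35, 59, 61, 67] (not full yet)
step 5: append 17 -> window=[35, 59, 61, 67, 17] -> max=67
step 6: append 55 -> window=[59, 61, 67, 17, 55] -> max=67
step 7: append 68 -> window=[61, 67, 17, 55, 68] -> max=68
step 8: append 67 -> window=[67, 17, 55, 68, 67] -> max=68
step 9: append 63 -> window=[17, 55, 68, 67, 63] -> max=68
step 10: append 43 -> window=[55, 68, 67, 63, 43] -> max=68
step 11: append 18 -> window=[68, 67, 63, 43, 18] -> max=68
step 12: append 55 -> window=[67, 63, 43, 18, 55] -> max=67

Answer: 67 67 68 68 68 68 68 67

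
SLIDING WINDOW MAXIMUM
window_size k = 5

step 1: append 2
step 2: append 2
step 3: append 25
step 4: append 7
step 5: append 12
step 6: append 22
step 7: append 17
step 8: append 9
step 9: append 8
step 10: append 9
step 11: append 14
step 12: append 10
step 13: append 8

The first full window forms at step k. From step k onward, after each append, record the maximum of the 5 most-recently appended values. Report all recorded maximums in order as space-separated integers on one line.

Answer: 25 25 25 22 22 22 17 14 14

Derivation:
step 1: append 2 -> window=[2] (not full yet)
step 2: append 2 -> window=[2, 2] (not full yet)
step 3: append 25 -> window=[2, 2, 25] (not full yet)
step 4: append 7 -> window=[2, 2, 25, 7] (not full yet)
step 5: append 12 -> window=[2, 2, 25, 7, 12] -> max=25
step 6: append 22 -> window=[2, 25, 7, 12, 22] -> max=25
step 7: append 17 -> window=[25, 7, 12, 22, 17] -> max=25
step 8: append 9 -> window=[7, 12, 22, 17, 9] -> max=22
step 9: append 8 -> window=[12, 22, 17, 9, 8] -> max=22
step 10: append 9 -> window=[22, 17, 9, 8, 9] -> max=22
step 11: append 14 -> window=[17, 9, 8, 9, 14] -> max=17
step 12: append 10 -> window=[9, 8, 9, 14, 10] -> max=14
step 13: append 8 -> window=[8, 9, 14, 10, 8] -> max=14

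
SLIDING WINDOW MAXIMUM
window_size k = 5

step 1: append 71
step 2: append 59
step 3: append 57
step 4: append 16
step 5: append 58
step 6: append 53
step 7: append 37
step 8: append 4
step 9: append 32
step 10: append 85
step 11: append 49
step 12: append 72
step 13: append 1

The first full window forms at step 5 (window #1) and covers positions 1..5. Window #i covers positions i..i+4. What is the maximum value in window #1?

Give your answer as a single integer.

step 1: append 71 -> window=[71] (not full yet)
step 2: append 59 -> window=[71, 59] (not full yet)
step 3: append 57 -> window=[71, 59, 57] (not full yet)
step 4: append 16 -> window=[71, 59, 57, 16] (not full yet)
step 5: append 58 -> window=[71, 59, 57, 16, 58] -> max=71
Window #1 max = 71

Answer: 71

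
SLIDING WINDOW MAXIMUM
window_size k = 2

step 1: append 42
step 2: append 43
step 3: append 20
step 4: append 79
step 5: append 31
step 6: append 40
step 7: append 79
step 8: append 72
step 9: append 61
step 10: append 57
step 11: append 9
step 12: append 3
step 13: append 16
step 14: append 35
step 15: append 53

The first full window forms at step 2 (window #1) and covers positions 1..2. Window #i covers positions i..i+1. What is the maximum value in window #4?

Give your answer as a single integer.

step 1: append 42 -> window=[42] (not full yet)
step 2: append 43 -> window=[42, 43] -> max=43
step 3: append 20 -> window=[43, 20] -> max=43
step 4: append 79 -> window=[20, 79] -> max=79
step 5: append 31 -> window=[79, 31] -> max=79
Window #4 max = 79

Answer: 79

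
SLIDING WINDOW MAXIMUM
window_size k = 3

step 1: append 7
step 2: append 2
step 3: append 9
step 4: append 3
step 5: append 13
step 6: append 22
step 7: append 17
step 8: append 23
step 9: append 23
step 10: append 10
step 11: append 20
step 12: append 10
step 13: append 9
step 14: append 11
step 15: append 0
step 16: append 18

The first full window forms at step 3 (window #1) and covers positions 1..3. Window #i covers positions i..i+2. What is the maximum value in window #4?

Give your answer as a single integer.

step 1: append 7 -> window=[7] (not full yet)
step 2: append 2 -> window=[7, 2] (not full yet)
step 3: append 9 -> window=[7, 2, 9] -> max=9
step 4: append 3 -> window=[2, 9, 3] -> max=9
step 5: append 13 -> window=[9, 3, 13] -> max=13
step 6: append 22 -> window=[3, 13, 22] -> max=22
Window #4 max = 22

Answer: 22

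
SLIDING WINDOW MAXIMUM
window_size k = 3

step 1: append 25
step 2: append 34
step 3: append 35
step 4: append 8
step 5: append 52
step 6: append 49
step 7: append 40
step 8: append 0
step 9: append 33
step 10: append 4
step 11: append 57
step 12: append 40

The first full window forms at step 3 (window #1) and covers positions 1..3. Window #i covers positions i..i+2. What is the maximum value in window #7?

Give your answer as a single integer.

step 1: append 25 -> window=[25] (not full yet)
step 2: append 34 -> window=[25, 34] (not full yet)
step 3: append 35 -> window=[25, 34, 35] -> max=35
step 4: append 8 -> window=[34, 35, 8] -> max=35
step 5: append 52 -> window=[35, 8, 52] -> max=52
step 6: append 49 -> window=[8, 52, 49] -> max=52
step 7: append 40 -> window=[52, 49, 40] -> max=52
step 8: append 0 -> window=[49, 40, 0] -> max=49
step 9: append 33 -> window=[40, 0, 33] -> max=40
Window #7 max = 40

Answer: 40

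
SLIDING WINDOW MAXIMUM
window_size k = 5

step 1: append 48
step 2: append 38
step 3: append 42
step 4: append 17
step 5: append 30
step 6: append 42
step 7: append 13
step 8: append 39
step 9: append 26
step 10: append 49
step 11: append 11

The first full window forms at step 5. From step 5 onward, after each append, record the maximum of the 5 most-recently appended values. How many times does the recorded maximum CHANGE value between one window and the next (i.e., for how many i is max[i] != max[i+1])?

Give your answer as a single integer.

Answer: 2

Derivation:
step 1: append 48 -> window=[48] (not full yet)
step 2: append 38 -> window=[48, 38] (not full yet)
step 3: append 42 -> window=[48, 38, 42] (not full yet)
step 4: append 17 -> window=[48, 38, 42, 17] (not full yet)
step 5: append 30 -> window=[48, 38, 42, 17, 30] -> max=48
step 6: append 42 -> window=[38, 42, 17, 30, 42] -> max=42
step 7: append 13 -> window=[42, 17, 30, 42, 13] -> max=42
step 8: append 39 -> window=[17, 30, 42, 13, 39] -> max=42
step 9: append 26 -> window=[30, 42, 13, 39, 26] -> max=42
step 10: append 49 -> window=[42, 13, 39, 26, 49] -> max=49
step 11: append 11 -> window=[13, 39, 26, 49, 11] -> max=49
Recorded maximums: 48 42 42 42 42 49 49
Changes between consecutive maximums: 2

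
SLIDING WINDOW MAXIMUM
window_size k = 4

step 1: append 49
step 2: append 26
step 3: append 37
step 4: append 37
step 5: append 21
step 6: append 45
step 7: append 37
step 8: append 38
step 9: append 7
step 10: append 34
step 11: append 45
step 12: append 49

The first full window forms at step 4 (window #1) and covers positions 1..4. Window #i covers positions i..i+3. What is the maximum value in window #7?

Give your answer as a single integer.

step 1: append 49 -> window=[49] (not full yet)
step 2: append 26 -> window=[49, 26] (not full yet)
step 3: append 37 -> window=[49, 26, 37] (not full yet)
step 4: append 37 -> window=[49, 26, 37, 37] -> max=49
step 5: append 21 -> window=[26, 37, 37, 21] -> max=37
step 6: append 45 -> window=[37, 37, 21, 45] -> max=45
step 7: append 37 -> window=[37, 21, 45, 37] -> max=45
step 8: append 38 -> window=[21, 45, 37, 38] -> max=45
step 9: append 7 -> window=[45, 37, 38, 7] -> max=45
step 10: append 34 -> window=[37, 38, 7, 34] -> max=38
Window #7 max = 38

Answer: 38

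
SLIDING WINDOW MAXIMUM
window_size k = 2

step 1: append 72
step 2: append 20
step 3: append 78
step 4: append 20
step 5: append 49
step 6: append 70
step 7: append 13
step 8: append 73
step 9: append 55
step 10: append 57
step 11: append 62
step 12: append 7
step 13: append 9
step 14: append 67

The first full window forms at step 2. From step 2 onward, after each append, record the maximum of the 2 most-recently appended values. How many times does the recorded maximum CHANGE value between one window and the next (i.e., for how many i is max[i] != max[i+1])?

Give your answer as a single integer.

step 1: append 72 -> window=[72] (not full yet)
step 2: append 20 -> window=[72, 20] -> max=72
step 3: append 78 -> window=[20, 78] -> max=78
step 4: append 20 -> window=[78, 20] -> max=78
step 5: append 49 -> window=[20, 49] -> max=49
step 6: append 70 -> window=[49, 70] -> max=70
step 7: append 13 -> window=[70, 13] -> max=70
step 8: append 73 -> window=[13, 73] -> max=73
step 9: append 55 -> window=[73, 55] -> max=73
step 10: append 57 -> window=[55, 57] -> max=57
step 11: append 62 -> window=[57, 62] -> max=62
step 12: append 7 -> window=[62, 7] -> max=62
step 13: append 9 -> window=[7, 9] -> max=9
step 14: append 67 -> window=[9, 67] -> max=67
Recorded maximums: 72 78 78 49 70 70 73 73 57 62 62 9 67
Changes between consecutive maximums: 8

Answer: 8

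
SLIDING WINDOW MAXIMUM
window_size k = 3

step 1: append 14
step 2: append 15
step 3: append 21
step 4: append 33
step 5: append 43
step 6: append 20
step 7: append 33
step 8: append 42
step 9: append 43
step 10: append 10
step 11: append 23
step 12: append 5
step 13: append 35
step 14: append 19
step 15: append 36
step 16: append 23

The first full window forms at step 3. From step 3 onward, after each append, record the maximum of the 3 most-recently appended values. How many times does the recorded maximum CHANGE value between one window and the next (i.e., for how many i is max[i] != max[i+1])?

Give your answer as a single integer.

Answer: 7

Derivation:
step 1: append 14 -> window=[14] (not full yet)
step 2: append 15 -> window=[14, 15] (not full yet)
step 3: append 21 -> window=[14, 15, 21] -> max=21
step 4: append 33 -> window=[15, 21, 33] -> max=33
step 5: append 43 -> window=[21, 33, 43] -> max=43
step 6: append 20 -> window=[33, 43, 20] -> max=43
step 7: append 33 -> window=[43, 20, 33] -> max=43
step 8: append 42 -> window=[20, 33, 42] -> max=42
step 9: append 43 -> window=[33, 42, 43] -> max=43
step 10: append 10 -> window=[42, 43, 10] -> max=43
step 11: append 23 -> window=[43, 10, 23] -> max=43
step 12: append 5 -> window=[10, 23, 5] -> max=23
step 13: append 35 -> window=[23, 5, 35] -> max=35
step 14: append 19 -> window=[5, 35, 19] -> max=35
step 15: append 36 -> window=[35, 19, 36] -> max=36
step 16: append 23 -> window=[19, 36, 23] -> max=36
Recorded maximums: 21 33 43 43 43 42 43 43 43 23 35 35 36 36
Changes between consecutive maximums: 7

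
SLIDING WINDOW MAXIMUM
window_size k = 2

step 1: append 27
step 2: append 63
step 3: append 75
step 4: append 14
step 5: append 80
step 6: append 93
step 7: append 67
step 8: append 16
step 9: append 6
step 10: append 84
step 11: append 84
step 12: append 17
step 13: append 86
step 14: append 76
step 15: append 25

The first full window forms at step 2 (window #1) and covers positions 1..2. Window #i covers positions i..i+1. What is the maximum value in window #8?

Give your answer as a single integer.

Answer: 16

Derivation:
step 1: append 27 -> window=[27] (not full yet)
step 2: append 63 -> window=[27, 63] -> max=63
step 3: append 75 -> window=[63, 75] -> max=75
step 4: append 14 -> window=[75, 14] -> max=75
step 5: append 80 -> window=[14, 80] -> max=80
step 6: append 93 -> window=[80, 93] -> max=93
step 7: append 67 -> window=[93, 67] -> max=93
step 8: append 16 -> window=[67, 16] -> max=67
step 9: append 6 -> window=[16, 6] -> max=16
Window #8 max = 16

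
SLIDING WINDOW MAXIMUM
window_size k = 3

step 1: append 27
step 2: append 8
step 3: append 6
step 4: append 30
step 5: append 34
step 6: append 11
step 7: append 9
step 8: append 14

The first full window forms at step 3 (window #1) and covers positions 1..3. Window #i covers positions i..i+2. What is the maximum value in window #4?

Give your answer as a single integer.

step 1: append 27 -> window=[27] (not full yet)
step 2: append 8 -> window=[27, 8] (not full yet)
step 3: append 6 -> window=[27, 8, 6] -> max=27
step 4: append 30 -> window=[8, 6, 30] -> max=30
step 5: append 34 -> window=[6, 30, 34] -> max=34
step 6: append 11 -> window=[30, 34, 11] -> max=34
Window #4 max = 34

Answer: 34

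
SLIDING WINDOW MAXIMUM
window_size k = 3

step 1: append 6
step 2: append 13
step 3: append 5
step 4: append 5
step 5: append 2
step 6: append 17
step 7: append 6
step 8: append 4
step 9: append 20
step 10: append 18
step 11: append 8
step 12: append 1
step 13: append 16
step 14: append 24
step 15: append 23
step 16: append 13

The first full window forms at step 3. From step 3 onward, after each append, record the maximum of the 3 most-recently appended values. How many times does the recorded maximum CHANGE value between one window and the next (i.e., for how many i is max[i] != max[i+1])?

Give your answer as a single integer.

Answer: 6

Derivation:
step 1: append 6 -> window=[6] (not full yet)
step 2: append 13 -> window=[6, 13] (not full yet)
step 3: append 5 -> window=[6, 13, 5] -> max=13
step 4: append 5 -> window=[13, 5, 5] -> max=13
step 5: append 2 -> window=[5, 5, 2] -> max=5
step 6: append 17 -> window=[5, 2, 17] -> max=17
step 7: append 6 -> window=[2, 17, 6] -> max=17
step 8: append 4 -> window=[17, 6, 4] -> max=17
step 9: append 20 -> window=[6, 4, 20] -> max=20
step 10: append 18 -> window=[4, 20, 18] -> max=20
step 11: append 8 -> window=[20, 18, 8] -> max=20
step 12: append 1 -> window=[18, 8, 1] -> max=18
step 13: append 16 -> window=[8, 1, 16] -> max=16
step 14: append 24 -> window=[1, 16, 24] -> max=24
step 15: append 23 -> window=[16, 24, 23] -> max=24
step 16: append 13 -> window=[24, 23, 13] -> max=24
Recorded maximums: 13 13 5 17 17 17 20 20 20 18 16 24 24 24
Changes between consecutive maximums: 6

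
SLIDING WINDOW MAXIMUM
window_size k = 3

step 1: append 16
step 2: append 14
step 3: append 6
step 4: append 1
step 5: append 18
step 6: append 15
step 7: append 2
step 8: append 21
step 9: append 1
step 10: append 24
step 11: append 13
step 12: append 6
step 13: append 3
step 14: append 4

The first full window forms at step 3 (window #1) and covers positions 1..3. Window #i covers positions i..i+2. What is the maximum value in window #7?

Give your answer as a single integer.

Answer: 21

Derivation:
step 1: append 16 -> window=[16] (not full yet)
step 2: append 14 -> window=[16, 14] (not full yet)
step 3: append 6 -> window=[16, 14, 6] -> max=16
step 4: append 1 -> window=[14, 6, 1] -> max=14
step 5: append 18 -> window=[6, 1, 18] -> max=18
step 6: append 15 -> window=[1, 18, 15] -> max=18
step 7: append 2 -> window=[18, 15, 2] -> max=18
step 8: append 21 -> window=[15, 2, 21] -> max=21
step 9: append 1 -> window=[2, 21, 1] -> max=21
Window #7 max = 21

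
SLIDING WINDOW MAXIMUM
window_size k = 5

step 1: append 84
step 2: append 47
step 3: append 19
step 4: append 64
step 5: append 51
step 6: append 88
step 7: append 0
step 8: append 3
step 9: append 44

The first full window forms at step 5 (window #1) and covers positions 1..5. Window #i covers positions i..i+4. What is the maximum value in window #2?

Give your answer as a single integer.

step 1: append 84 -> window=[84] (not full yet)
step 2: append 47 -> window=[84, 47] (not full yet)
step 3: append 19 -> window=[84, 47, 19] (not full yet)
step 4: append 64 -> window=[84, 47, 19, 64] (not full yet)
step 5: append 51 -> window=[84, 47, 19, 64, 51] -> max=84
step 6: append 88 -> window=[47, 19, 64, 51, 88] -> max=88
Window #2 max = 88

Answer: 88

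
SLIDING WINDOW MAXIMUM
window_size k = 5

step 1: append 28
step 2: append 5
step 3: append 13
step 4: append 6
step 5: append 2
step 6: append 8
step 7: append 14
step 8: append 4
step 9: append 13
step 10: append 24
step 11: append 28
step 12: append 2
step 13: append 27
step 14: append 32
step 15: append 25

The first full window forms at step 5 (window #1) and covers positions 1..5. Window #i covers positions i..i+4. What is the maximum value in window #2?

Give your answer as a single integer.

step 1: append 28 -> window=[28] (not full yet)
step 2: append 5 -> window=[28, 5] (not full yet)
step 3: append 13 -> window=[28, 5, 13] (not full yet)
step 4: append 6 -> window=[28, 5, 13, 6] (not full yet)
step 5: append 2 -> window=[28, 5, 13, 6, 2] -> max=28
step 6: append 8 -> window=[5, 13, 6, 2, 8] -> max=13
Window #2 max = 13

Answer: 13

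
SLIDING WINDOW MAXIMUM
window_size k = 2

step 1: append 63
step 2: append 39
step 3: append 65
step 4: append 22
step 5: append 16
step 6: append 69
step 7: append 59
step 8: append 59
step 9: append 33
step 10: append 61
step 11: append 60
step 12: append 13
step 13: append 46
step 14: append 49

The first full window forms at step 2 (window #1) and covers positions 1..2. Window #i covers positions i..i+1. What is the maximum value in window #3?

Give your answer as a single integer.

Answer: 65

Derivation:
step 1: append 63 -> window=[63] (not full yet)
step 2: append 39 -> window=[63, 39] -> max=63
step 3: append 65 -> window=[39, 65] -> max=65
step 4: append 22 -> window=[65, 22] -> max=65
Window #3 max = 65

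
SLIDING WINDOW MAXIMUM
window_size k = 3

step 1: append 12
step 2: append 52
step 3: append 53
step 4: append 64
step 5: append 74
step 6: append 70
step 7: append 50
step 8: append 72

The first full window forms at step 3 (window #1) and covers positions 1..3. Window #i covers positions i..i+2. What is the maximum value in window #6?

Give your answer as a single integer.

step 1: append 12 -> window=[12] (not full yet)
step 2: append 52 -> window=[12, 52] (not full yet)
step 3: append 53 -> window=[12, 52, 53] -> max=53
step 4: append 64 -> window=[52, 53, 64] -> max=64
step 5: append 74 -> window=[53, 64, 74] -> max=74
step 6: append 70 -> window=[64, 74, 70] -> max=74
step 7: append 50 -> window=[74, 70, 50] -> max=74
step 8: append 72 -> window=[70, 50, 72] -> max=72
Window #6 max = 72

Answer: 72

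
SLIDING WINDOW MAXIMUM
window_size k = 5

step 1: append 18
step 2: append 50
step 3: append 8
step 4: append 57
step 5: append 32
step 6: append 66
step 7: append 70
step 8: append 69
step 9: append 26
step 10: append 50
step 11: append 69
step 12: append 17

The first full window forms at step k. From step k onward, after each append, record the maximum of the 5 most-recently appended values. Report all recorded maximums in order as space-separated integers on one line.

Answer: 57 66 70 70 70 70 70 69

Derivation:
step 1: append 18 -> window=[18] (not full yet)
step 2: append 50 -> window=[18, 50] (not full yet)
step 3: append 8 -> window=[18, 50, 8] (not full yet)
step 4: append 57 -> window=[18, 50, 8, 57] (not full yet)
step 5: append 32 -> window=[18, 50, 8, 57, 32] -> max=57
step 6: append 66 -> window=[50, 8, 57, 32, 66] -> max=66
step 7: append 70 -> window=[8, 57, 32, 66, 70] -> max=70
step 8: append 69 -> window=[57, 32, 66, 70, 69] -> max=70
step 9: append 26 -> window=[32, 66, 70, 69, 26] -> max=70
step 10: append 50 -> window=[66, 70, 69, 26, 50] -> max=70
step 11: append 69 -> window=[70, 69, 26, 50, 69] -> max=70
step 12: append 17 -> window=[69, 26, 50, 69, 17] -> max=69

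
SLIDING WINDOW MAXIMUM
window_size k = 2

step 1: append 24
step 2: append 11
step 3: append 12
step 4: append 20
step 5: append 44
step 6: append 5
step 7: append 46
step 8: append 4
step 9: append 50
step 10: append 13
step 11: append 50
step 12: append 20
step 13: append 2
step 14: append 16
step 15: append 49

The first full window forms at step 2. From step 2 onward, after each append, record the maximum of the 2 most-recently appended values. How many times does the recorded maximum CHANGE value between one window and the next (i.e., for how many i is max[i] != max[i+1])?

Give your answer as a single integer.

Answer: 8

Derivation:
step 1: append 24 -> window=[24] (not full yet)
step 2: append 11 -> window=[24, 11] -> max=24
step 3: append 12 -> window=[11, 12] -> max=12
step 4: append 20 -> window=[12, 20] -> max=20
step 5: append 44 -> window=[20, 44] -> max=44
step 6: append 5 -> window=[44, 5] -> max=44
step 7: append 46 -> window=[5, 46] -> max=46
step 8: append 4 -> window=[46, 4] -> max=46
step 9: append 50 -> window=[4, 50] -> max=50
step 10: append 13 -> window=[50, 13] -> max=50
step 11: append 50 -> window=[13, 50] -> max=50
step 12: append 20 -> window=[50, 20] -> max=50
step 13: append 2 -> window=[20, 2] -> max=20
step 14: append 16 -> window=[2, 16] -> max=16
step 15: append 49 -> window=[16, 49] -> max=49
Recorded maximums: 24 12 20 44 44 46 46 50 50 50 50 20 16 49
Changes between consecutive maximums: 8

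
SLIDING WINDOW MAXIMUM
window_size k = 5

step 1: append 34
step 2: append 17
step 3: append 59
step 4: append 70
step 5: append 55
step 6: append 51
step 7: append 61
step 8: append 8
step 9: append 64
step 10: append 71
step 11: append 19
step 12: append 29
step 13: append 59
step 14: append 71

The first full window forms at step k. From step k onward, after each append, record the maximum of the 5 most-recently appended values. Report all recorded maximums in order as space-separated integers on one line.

Answer: 70 70 70 70 64 71 71 71 71 71

Derivation:
step 1: append 34 -> window=[34] (not full yet)
step 2: append 17 -> window=[34, 17] (not full yet)
step 3: append 59 -> window=[34, 17, 59] (not full yet)
step 4: append 70 -> window=[34, 17, 59, 70] (not full yet)
step 5: append 55 -> window=[34, 17, 59, 70, 55] -> max=70
step 6: append 51 -> window=[17, 59, 70, 55, 51] -> max=70
step 7: append 61 -> window=[59, 70, 55, 51, 61] -> max=70
step 8: append 8 -> window=[70, 55, 51, 61, 8] -> max=70
step 9: append 64 -> window=[55, 51, 61, 8, 64] -> max=64
step 10: append 71 -> window=[51, 61, 8, 64, 71] -> max=71
step 11: append 19 -> window=[61, 8, 64, 71, 19] -> max=71
step 12: append 29 -> window=[8, 64, 71, 19, 29] -> max=71
step 13: append 59 -> window=[64, 71, 19, 29, 59] -> max=71
step 14: append 71 -> window=[71, 19, 29, 59, 71] -> max=71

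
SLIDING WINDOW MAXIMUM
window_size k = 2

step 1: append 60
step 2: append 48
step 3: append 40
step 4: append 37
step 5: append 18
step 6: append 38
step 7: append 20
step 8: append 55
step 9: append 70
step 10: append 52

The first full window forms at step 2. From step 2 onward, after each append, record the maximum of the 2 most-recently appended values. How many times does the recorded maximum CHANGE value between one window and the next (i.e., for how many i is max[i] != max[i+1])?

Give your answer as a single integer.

Answer: 6

Derivation:
step 1: append 60 -> window=[60] (not full yet)
step 2: append 48 -> window=[60, 48] -> max=60
step 3: append 40 -> window=[48, 40] -> max=48
step 4: append 37 -> window=[40, 37] -> max=40
step 5: append 18 -> window=[37, 18] -> max=37
step 6: append 38 -> window=[18, 38] -> max=38
step 7: append 20 -> window=[38, 20] -> max=38
step 8: append 55 -> window=[20, 55] -> max=55
step 9: append 70 -> window=[55, 70] -> max=70
step 10: append 52 -> window=[70, 52] -> max=70
Recorded maximums: 60 48 40 37 38 38 55 70 70
Changes between consecutive maximums: 6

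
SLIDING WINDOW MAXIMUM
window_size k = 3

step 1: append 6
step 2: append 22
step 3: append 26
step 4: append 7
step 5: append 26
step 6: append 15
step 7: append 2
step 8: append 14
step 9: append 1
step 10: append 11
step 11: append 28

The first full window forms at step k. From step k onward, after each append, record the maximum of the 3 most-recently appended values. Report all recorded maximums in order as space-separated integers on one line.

Answer: 26 26 26 26 26 15 14 14 28

Derivation:
step 1: append 6 -> window=[6] (not full yet)
step 2: append 22 -> window=[6, 22] (not full yet)
step 3: append 26 -> window=[6, 22, 26] -> max=26
step 4: append 7 -> window=[22, 26, 7] -> max=26
step 5: append 26 -> window=[26, 7, 26] -> max=26
step 6: append 15 -> window=[7, 26, 15] -> max=26
step 7: append 2 -> window=[26, 15, 2] -> max=26
step 8: append 14 -> window=[15, 2, 14] -> max=15
step 9: append 1 -> window=[2, 14, 1] -> max=14
step 10: append 11 -> window=[14, 1, 11] -> max=14
step 11: append 28 -> window=[1, 11, 28] -> max=28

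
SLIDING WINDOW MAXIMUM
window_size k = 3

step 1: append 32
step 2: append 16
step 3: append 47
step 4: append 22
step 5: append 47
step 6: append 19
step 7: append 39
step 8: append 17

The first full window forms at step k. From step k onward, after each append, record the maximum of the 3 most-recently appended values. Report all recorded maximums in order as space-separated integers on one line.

Answer: 47 47 47 47 47 39

Derivation:
step 1: append 32 -> window=[32] (not full yet)
step 2: append 16 -> window=[32, 16] (not full yet)
step 3: append 47 -> window=[32, 16, 47] -> max=47
step 4: append 22 -> window=[16, 47, 22] -> max=47
step 5: append 47 -> window=[47, 22, 47] -> max=47
step 6: append 19 -> window=[22, 47, 19] -> max=47
step 7: append 39 -> window=[47, 19, 39] -> max=47
step 8: append 17 -> window=[19, 39, 17] -> max=39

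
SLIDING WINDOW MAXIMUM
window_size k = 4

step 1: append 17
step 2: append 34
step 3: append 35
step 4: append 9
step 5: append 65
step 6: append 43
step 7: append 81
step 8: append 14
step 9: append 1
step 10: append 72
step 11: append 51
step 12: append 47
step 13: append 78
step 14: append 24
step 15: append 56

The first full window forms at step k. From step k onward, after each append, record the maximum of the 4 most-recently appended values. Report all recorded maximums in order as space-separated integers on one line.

step 1: append 17 -> window=[17] (not full yet)
step 2: append 34 -> window=[17, 34] (not full yet)
step 3: append 35 -> window=[17, 34, 35] (not full yet)
step 4: append 9 -> window=[17, 34, 35, 9] -> max=35
step 5: append 65 -> window=[34, 35, 9, 65] -> max=65
step 6: append 43 -> window=[35, 9, 65, 43] -> max=65
step 7: append 81 -> window=[9, 65, 43, 81] -> max=81
step 8: append 14 -> window=[65, 43, 81, 14] -> max=81
step 9: append 1 -> window=[43, 81, 14, 1] -> max=81
step 10: append 72 -> window=[81, 14, 1, 72] -> max=81
step 11: append 51 -> window=[14, 1, 72, 51] -> max=72
step 12: append 47 -> window=[1, 72, 51, 47] -> max=72
step 13: append 78 -> window=[72, 51, 47, 78] -> max=78
step 14: append 24 -> window=[51, 47, 78, 24] -> max=78
step 15: append 56 -> window=[47, 78, 24, 56] -> max=78

Answer: 35 65 65 81 81 81 81 72 72 78 78 78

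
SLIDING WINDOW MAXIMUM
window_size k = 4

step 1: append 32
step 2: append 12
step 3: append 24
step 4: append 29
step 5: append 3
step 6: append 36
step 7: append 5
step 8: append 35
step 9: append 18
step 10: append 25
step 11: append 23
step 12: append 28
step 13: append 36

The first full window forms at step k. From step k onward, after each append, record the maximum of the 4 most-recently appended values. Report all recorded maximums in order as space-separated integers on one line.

Answer: 32 29 36 36 36 36 35 35 28 36

Derivation:
step 1: append 32 -> window=[32] (not full yet)
step 2: append 12 -> window=[32, 12] (not full yet)
step 3: append 24 -> window=[32, 12, 24] (not full yet)
step 4: append 29 -> window=[32, 12, 24, 29] -> max=32
step 5: append 3 -> window=[12, 24, 29, 3] -> max=29
step 6: append 36 -> window=[24, 29, 3, 36] -> max=36
step 7: append 5 -> window=[29, 3, 36, 5] -> max=36
step 8: append 35 -> window=[3, 36, 5, 35] -> max=36
step 9: append 18 -> window=[36, 5, 35, 18] -> max=36
step 10: append 25 -> window=[5, 35, 18, 25] -> max=35
step 11: append 23 -> window=[35, 18, 25, 23] -> max=35
step 12: append 28 -> window=[18, 25, 23, 28] -> max=28
step 13: append 36 -> window=[25, 23, 28, 36] -> max=36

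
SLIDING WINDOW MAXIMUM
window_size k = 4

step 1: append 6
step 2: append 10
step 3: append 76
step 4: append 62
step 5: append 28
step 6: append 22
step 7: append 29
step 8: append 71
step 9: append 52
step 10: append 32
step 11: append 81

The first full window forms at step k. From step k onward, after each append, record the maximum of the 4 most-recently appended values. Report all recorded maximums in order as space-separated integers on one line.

Answer: 76 76 76 62 71 71 71 81

Derivation:
step 1: append 6 -> window=[6] (not full yet)
step 2: append 10 -> window=[6, 10] (not full yet)
step 3: append 76 -> window=[6, 10, 76] (not full yet)
step 4: append 62 -> window=[6, 10, 76, 62] -> max=76
step 5: append 28 -> window=[10, 76, 62, 28] -> max=76
step 6: append 22 -> window=[76, 62, 28, 22] -> max=76
step 7: append 29 -> window=[62, 28, 22, 29] -> max=62
step 8: append 71 -> window=[28, 22, 29, 71] -> max=71
step 9: append 52 -> window=[22, 29, 71, 52] -> max=71
step 10: append 32 -> window=[29, 71, 52, 32] -> max=71
step 11: append 81 -> window=[71, 52, 32, 81] -> max=81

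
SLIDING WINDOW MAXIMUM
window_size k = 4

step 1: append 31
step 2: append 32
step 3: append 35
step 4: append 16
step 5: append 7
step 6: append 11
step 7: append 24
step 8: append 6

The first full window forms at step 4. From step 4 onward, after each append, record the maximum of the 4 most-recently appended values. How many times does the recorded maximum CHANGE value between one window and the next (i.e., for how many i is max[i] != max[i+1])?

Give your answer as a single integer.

Answer: 1

Derivation:
step 1: append 31 -> window=[31] (not full yet)
step 2: append 32 -> window=[31, 32] (not full yet)
step 3: append 35 -> window=[31, 32, 35] (not full yet)
step 4: append 16 -> window=[31, 32, 35, 16] -> max=35
step 5: append 7 -> window=[32, 35, 16, 7] -> max=35
step 6: append 11 -> window=[35, 16, 7, 11] -> max=35
step 7: append 24 -> window=[16, 7, 11, 24] -> max=24
step 8: append 6 -> window=[7, 11, 24, 6] -> max=24
Recorded maximums: 35 35 35 24 24
Changes between consecutive maximums: 1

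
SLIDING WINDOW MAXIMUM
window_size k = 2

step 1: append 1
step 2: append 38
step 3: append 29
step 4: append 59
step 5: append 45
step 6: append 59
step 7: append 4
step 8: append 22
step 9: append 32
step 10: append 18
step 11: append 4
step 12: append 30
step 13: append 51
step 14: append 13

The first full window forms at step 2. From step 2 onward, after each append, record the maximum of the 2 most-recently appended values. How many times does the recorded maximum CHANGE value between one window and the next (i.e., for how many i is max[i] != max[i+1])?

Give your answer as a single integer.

step 1: append 1 -> window=[1] (not full yet)
step 2: append 38 -> window=[1, 38] -> max=38
step 3: append 29 -> window=[38, 29] -> max=38
step 4: append 59 -> window=[29, 59] -> max=59
step 5: append 45 -> window=[59, 45] -> max=59
step 6: append 59 -> window=[45, 59] -> max=59
step 7: append 4 -> window=[59, 4] -> max=59
step 8: append 22 -> window=[4, 22] -> max=22
step 9: append 32 -> window=[22, 32] -> max=32
step 10: append 18 -> window=[32, 18] -> max=32
step 11: append 4 -> window=[18, 4] -> max=18
step 12: append 30 -> window=[4, 30] -> max=30
step 13: append 51 -> window=[30, 51] -> max=51
step 14: append 13 -> window=[51, 13] -> max=51
Recorded maximums: 38 38 59 59 59 59 22 32 32 18 30 51 51
Changes between consecutive maximums: 6

Answer: 6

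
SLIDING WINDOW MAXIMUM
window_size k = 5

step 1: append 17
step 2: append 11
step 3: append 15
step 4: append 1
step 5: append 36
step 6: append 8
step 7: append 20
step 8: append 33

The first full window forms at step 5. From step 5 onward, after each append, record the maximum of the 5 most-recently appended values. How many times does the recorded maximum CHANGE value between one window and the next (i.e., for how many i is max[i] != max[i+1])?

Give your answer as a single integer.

step 1: append 17 -> window=[17] (not full yet)
step 2: append 11 -> window=[17, 11] (not full yet)
step 3: append 15 -> window=[17, 11, 15] (not full yet)
step 4: append 1 -> window=[17, 11, 15, 1] (not full yet)
step 5: append 36 -> window=[17, 11, 15, 1, 36] -> max=36
step 6: append 8 -> window=[11, 15, 1, 36, 8] -> max=36
step 7: append 20 -> window=[15, 1, 36, 8, 20] -> max=36
step 8: append 33 -> window=[1, 36, 8, 20, 33] -> max=36
Recorded maximums: 36 36 36 36
Changes between consecutive maximums: 0

Answer: 0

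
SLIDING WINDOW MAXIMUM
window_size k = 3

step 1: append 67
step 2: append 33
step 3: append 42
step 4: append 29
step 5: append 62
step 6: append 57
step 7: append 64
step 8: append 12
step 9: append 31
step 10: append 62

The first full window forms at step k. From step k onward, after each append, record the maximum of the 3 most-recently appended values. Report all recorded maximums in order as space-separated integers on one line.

step 1: append 67 -> window=[67] (not full yet)
step 2: append 33 -> window=[67, 33] (not full yet)
step 3: append 42 -> window=[67, 33, 42] -> max=67
step 4: append 29 -> window=[33, 42, 29] -> max=42
step 5: append 62 -> window=[42, 29, 62] -> max=62
step 6: append 57 -> window=[29, 62, 57] -> max=62
step 7: append 64 -> window=[62, 57, 64] -> max=64
step 8: append 12 -> window=[57, 64, 12] -> max=64
step 9: append 31 -> window=[64, 12, 31] -> max=64
step 10: append 62 -> window=[12, 31, 62] -> max=62

Answer: 67 42 62 62 64 64 64 62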